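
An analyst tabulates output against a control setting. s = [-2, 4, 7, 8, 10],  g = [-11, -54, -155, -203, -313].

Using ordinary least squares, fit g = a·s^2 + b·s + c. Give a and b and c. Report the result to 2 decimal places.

Setting ∂/∂a … = 0 gives: 16769·a + 1911·b + 233·c = -52795;  1911·a + 233·b + 27·c = -6033;  233·a + 27·b + 5·c = -736.
(Σs^2·s^2 = 16769, Σs^2·s = 1911, Σs^2 = 233, Σs·s = 233, Σs = 27, Σ1 = 5, Σs^2·g = -52795, Σs·g = -6033, Σg = -736.)
Solving the 3×3 system (Gaussian elimination) gives a = -16019/5316, b = -1859/1772, c = -2957/2658.

a = -3.01, b = -1.05, c = -1.11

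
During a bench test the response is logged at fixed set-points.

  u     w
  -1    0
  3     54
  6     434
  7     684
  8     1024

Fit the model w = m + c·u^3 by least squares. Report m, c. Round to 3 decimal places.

XᵀX·[m, c]ᵀ = Xᵀw reads: 5·m + 1097·c = 2196;  1097·m + 427179·c = 854102.
Eliminating c: 427179·(row 1) − 1097·(row 2) gives 932486·m = 427179·2196 − 1097·854102 = 1135190, so m = 567595/466243.
Then c = (854102 − 1097·(567595/466243))/427179 = 930749/466243.

m = 1.217, c = 1.996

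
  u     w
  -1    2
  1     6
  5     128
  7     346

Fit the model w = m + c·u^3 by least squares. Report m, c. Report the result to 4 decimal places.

With design matrix A, AᵀA = [[4, 468]; [468, 133276]] and Aᵀw = [482, 134682]ᵀ.
Δ = 4·133276 − 468² = 314080.
m = (482·133276 − 468·134682)/314080 = 5807/1510; c = (4·134682 − 468·482)/314080 = 9786/9815.

m = 3.8457, c = 0.9970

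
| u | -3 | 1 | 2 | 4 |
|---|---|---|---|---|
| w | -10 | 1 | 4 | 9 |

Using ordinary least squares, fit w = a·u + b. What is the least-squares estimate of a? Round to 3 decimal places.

a = 2.731

Compute the Gram sums: Σu·u = 30, Σu = 4, Σ1 = 4.
Right-hand side: Σu·w = 75, Σw = 4.
Δ = 30·4 − 4² = 104.
a = (75·4 − 4·4)/104 = 71/26; b = (30·4 − 4·75)/104 = -45/26.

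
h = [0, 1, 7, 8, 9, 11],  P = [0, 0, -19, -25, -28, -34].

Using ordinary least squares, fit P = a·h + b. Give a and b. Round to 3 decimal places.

a = -3.230, b = 1.713

Normal-equation sums: Σh·h = 316, Σh = 36, Σ1 = 6.
Right-hand side: Σh·P = -959, ΣP = -106.
So XᵀX·[a, b]ᵀ = XᵀP: [[316, 36]; [36, 6]]·[a, b]ᵀ = [-959, -106]ᵀ.
Eliminating b: 6·(row 1) − 36·(row 2) gives 600·a = 6·(-959) − 36·(-106) = -1938, so a = -323/100.
Then b = ((-106) − 36·(-323/100))/6 = 257/150.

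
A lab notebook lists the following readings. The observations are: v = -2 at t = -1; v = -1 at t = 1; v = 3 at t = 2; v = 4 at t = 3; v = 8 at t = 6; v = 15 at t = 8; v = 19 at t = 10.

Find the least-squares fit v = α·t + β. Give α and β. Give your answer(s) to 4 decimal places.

Forming XᵀX = [[215, 29]; [29, 7]] and Xᵀv = [377, 46]ᵀ gives XᵀX·[α, β]ᵀ = Xᵀv.
Determinant 215·7 − 29² = 664.
α = (377·7 − 29·46)/664 = 1305/664; β = (215·46 − 29·377)/664 = -1043/664.

α = 1.9654, β = -1.5708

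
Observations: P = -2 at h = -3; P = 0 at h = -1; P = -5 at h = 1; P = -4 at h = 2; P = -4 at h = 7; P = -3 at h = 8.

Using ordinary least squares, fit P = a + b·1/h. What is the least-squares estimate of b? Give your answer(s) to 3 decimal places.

Setting ∂/∂a … = 0 gives: 6·a + (73/168)·b = -18;  (73/168)·a + (67657/28224)·b = -1223/168.
(Σ1 = 6, Σ1/h = 73/168, Σ1/h·1/h = 67657/28224, ΣP = -18, Σ1/h·P = -1223/168.)
Determinant 6·(67657/28224) − (73/168)² = 400613/28224.
a = ((-18)·(67657/28224) − (73/168)·(-1223/168))/(400613/28224) = -1128547/400613; b = (6·(-1223/168) − (73/168)·(-18))/(400613/28224) = -1012032/400613.

b = -2.526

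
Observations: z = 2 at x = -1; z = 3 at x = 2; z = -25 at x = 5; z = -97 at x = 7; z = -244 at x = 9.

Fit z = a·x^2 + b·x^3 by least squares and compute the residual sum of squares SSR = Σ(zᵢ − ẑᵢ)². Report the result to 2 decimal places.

With design matrix M, MᵀM = [[9604, 79012]; [79012, 664780]] and Mᵀz = [-25128, -214250]ᵀ.
Eliminating b: 664780·(row 1) − 79012·(row 2) gives 141650976·a = 664780·(-25128) − 79012·(-214250) = 223729160, so a = 27966145/17706372.
Then b = ((-214250) − 79012·(27966145/17706372))/664780 = -9030433/17706372.
Residuals: -791917/8853186, 3374500/4426593, -3252200/4426593, 1596555/2951062, -202238/1475531; SSR = 12752093/8853186.

SSR = 1.44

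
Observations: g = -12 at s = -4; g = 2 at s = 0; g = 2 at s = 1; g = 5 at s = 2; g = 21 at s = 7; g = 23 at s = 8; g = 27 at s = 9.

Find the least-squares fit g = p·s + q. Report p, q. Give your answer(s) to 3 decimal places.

From the data, Σs·s = 215, Σs = 23, Σ1 = 7.
For Aᵀg: Σs·g = 634, Σg = 68.
So AᵀA·[p, q]ᵀ = Aᵀg: [[215, 23]; [23, 7]]·[p, q]ᵀ = [634, 68]ᵀ.
Determinant 215·7 − 23² = 976.
p = (634·7 − 23·68)/976 = 1437/488; q = (215·68 − 23·634)/976 = 19/488.

p = 2.945, q = 0.039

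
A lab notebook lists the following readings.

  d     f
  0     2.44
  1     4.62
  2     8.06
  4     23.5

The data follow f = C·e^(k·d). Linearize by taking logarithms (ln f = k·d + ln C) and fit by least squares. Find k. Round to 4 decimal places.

k = 0.5618

With ln fᵢ as the transformed response and dᵢ as the regressor:
Σd = 7.0000, Σ(d)² = 21.0000, Σln f = 7.6663, Σd·ln f = 18.3322.
Equations: 21.0000·k + 7.0000·ln C = 18.3322;  7.0000·k + 4·ln C = 7.6663.
Δ = 21.0000·4 − (7.0000)² = 35.0000; k = (18.3322·4 − 7.0000·7.6663)/35.0000 = 0.56185, ln C = (21.0000·7.6663 − 7.0000·18.3322)/35.0000 = 0.93334.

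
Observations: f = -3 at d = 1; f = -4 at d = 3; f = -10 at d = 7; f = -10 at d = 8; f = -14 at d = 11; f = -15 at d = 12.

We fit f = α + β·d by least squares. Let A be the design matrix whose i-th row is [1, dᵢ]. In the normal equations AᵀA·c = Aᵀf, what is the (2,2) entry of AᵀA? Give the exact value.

388

Row 2 ↔ basis d, column 2 ↔ basis d, so (AᵀA)_{2,2} = Σᵢ (d)·(d) = (1)·(1) + (3)·(3) + (7)·(7) + (8)·(8) + (11)·(11) + (12)·(12) = 388.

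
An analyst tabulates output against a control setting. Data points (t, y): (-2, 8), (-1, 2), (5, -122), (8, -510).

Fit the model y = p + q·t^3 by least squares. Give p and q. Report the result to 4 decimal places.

Setting ∂/∂p … = 0 gives: 4·p + 628·q = -622;  628·p + 277834·q = -276436.
(Σ1 = 4, Σt^3 = 628, Σt^3·t^3 = 277834, Σy = -622, Σt^3·y = -276436.)
det = 4·277834 − 628² = 716952.
p = ((-622)·277834 − 628·(-276436))/716952 = 65755/59746; q = (4·(-276436) − 628·(-622))/716952 = -29797/29873.

p = 1.1006, q = -0.9975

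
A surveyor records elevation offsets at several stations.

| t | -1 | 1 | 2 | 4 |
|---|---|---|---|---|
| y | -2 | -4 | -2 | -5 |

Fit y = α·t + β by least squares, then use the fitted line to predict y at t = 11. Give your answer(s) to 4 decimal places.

ŷ = -8.0000

Compute the Gram sums: Σt·t = 22, Σt = 6, Σ1 = 4.
Moment sums: Σt·y = -26, Σy = -13.
det = 22·4 − 6² = 52.
α = ((-26)·4 − 6·(-13))/52 = -1/2; β = (22·(-13) − 6·(-26))/52 = -5/2.
At t = 11: ŷ = (-1/2)·(11) + (-5/2)·(1) = -8.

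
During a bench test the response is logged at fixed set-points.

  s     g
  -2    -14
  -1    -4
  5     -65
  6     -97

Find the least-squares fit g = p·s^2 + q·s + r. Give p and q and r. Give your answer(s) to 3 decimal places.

Compute the Gram sums: Σs^2·s^2 = 1938, Σs^2·s = 332, Σs^2 = 66, Σs·s = 66, Σs = 8, Σ1 = 4.
And Σs^2·g = -5177, Σs·g = -875, Σg = -180.
Solving the 3×3 system (Gaussian elimination) gives p = -3, q = 17/10, r = 11/10.

p = -3.000, q = 1.700, r = 1.100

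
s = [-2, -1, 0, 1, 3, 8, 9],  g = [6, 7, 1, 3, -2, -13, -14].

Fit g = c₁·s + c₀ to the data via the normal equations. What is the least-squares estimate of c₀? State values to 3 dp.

c₀ = 3.286

Compute the Gram sums: Σs·s = 160, Σs = 18, Σ1 = 7.
For Aᵀg: Σs·g = -252, Σg = -12.
So AᵀA·[c₁, c₀]ᵀ = Aᵀg: [[160, 18]; [18, 7]]·[c₁, c₀]ᵀ = [-252, -12]ᵀ.
Determinant 160·7 − 18² = 796.
c₁ = ((-252)·7 − 18·(-12))/796 = -387/199; c₀ = (160·(-12) − 18·(-252))/796 = 654/199.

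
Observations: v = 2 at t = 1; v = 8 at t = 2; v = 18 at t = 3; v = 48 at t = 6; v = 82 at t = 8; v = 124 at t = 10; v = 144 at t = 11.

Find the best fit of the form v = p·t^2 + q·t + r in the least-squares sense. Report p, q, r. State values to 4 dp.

p = 0.9616, q = 2.6936, r = -0.9388

The normal equations are: 30131·p + 3095·q + 335·r = 36996;  3095·p + 335·q + 41·r = 3840;  335·p + 41·q + 7·r = 426.
Inverting the 3×3 Gram matrix, [p, q, r]ᵀ = [30297/31507, 84867/31507, -29580/31507]ᵀ.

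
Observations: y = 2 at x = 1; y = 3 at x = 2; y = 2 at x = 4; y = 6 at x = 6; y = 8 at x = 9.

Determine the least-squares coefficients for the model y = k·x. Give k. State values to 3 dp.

The normal equations are: 138·k = 124.
k = 124/138 = 0.898551.

k = 0.899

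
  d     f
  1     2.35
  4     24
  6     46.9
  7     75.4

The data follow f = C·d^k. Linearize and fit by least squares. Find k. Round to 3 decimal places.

k = 1.732

Linearized form: ln f = k·ln d + ln C. From the 4 transformed points,
Σln d = 5.1240, Σ(ln d)² = 8.9188, Σln f = 12.2033, Σln d·ln f = 19.7122.
Equations: 8.9188·k + 5.1240·ln C = 19.7122;  5.1240·k + 4·ln C = 12.2033.
Slope k = (n·Σln d·ln f − Σln d·Σln f)/(n·Σ(ln d)² − (Σln d)²) = (4·19.7122 − 5.1240·12.2033)/9.4201 = 1.73243; ln C = (Σln f − k·Σln d)/n = 0.83159.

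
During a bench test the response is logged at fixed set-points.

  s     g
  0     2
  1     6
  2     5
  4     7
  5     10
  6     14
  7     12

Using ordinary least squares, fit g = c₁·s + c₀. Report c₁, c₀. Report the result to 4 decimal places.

c₁ = 1.4863, c₀ = 2.6918

Normal-equation sums: Σs·s = 131, Σs = 25, Σ1 = 7.
Right-hand side: Σs·g = 262, Σg = 56.
Eliminating c₀: 7·(row 1) − 25·(row 2) gives 292·c₁ = 7·262 − 25·56 = 434, so c₁ = 217/146.
Then c₀ = (56 − 25·(217/146))/7 = 393/146.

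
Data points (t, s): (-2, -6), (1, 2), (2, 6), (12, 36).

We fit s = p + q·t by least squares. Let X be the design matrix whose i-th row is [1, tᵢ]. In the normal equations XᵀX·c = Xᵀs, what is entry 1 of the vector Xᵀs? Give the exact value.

Entry 1 ↔ basis 1, so (Xᵀs)_{1} = Σᵢ sᵢ = (1)·(-6) + (1)·(2) + (1)·(6) + (1)·(36) = 38.

38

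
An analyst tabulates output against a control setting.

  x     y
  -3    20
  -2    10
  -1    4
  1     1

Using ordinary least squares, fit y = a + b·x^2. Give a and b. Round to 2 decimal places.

From the data, Σ1 = 4, Σx^2 = 15, Σx^2·x^2 = 99.
Right-hand side: Σy = 35, Σx^2·y = 225.
So AᵀA·[a, b]ᵀ = Aᵀy: [[4, 15]; [15, 99]]·[a, b]ᵀ = [35, 225]ᵀ.
Δ = 4·99 − 15² = 171.
a = (35·99 − 15·225)/171 = 10/19; b = (4·225 − 15·35)/171 = 125/57.

a = 0.53, b = 2.19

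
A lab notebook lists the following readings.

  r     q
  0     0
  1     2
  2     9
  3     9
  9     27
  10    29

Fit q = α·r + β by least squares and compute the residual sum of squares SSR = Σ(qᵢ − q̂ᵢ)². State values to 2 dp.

SSR = 9.91

Setting ∂/∂α … = 0 gives: 195·α + 25·β = 580;  25·α + 6·β = 76.
(Σr·r = 195, Σr = 25, Σ1 = 6, Σr·q = 580, Σq = 76.)
Eliminating β: 6·(row 1) − 25·(row 2) gives 545·α = 6·580 − 25·76 = 1580, so α = 316/109.
Then β = (76 − 25·(316/109))/6 = 64/109.
Residuals: -64/109, -162/109, 285/109, -31/109, 35/109, -63/109; SSR = 1080/109.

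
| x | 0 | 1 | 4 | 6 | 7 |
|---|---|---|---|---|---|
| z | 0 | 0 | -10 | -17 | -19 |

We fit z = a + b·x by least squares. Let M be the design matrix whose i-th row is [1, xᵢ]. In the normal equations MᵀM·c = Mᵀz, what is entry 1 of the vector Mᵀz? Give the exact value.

Entry 1 ↔ basis 1, so (Mᵀz)_{1} = Σᵢ zᵢ = (1)·(0) + (1)·(0) + (1)·(-10) + (1)·(-17) + (1)·(-19) = -46.

-46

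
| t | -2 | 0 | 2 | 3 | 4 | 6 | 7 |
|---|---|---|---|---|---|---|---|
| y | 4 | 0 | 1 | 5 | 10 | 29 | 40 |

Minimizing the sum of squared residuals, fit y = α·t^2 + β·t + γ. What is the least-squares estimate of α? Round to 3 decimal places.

Forming XᵀX = [[4066, 650, 118]; [650, 118, 20]; [118, 20, 7]] and Xᵀy = [3229, 503, 89]ᵀ gives XᵀX·[α, β, γ]ᵀ = Xᵀy.
Inverting the 3×3 Gram matrix, [α, β, γ]ᵀ = [15979/16632, -14173/16632, -113/108]ᵀ.

α = 0.961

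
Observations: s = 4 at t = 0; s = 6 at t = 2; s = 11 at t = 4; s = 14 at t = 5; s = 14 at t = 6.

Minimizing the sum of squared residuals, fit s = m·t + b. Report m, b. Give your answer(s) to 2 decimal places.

Compute the Gram sums: Σt·t = 81, Σt = 17, Σ1 = 5.
And Σt·s = 210, Σs = 49.
Normal equations: [[81, 17]; [17, 5]]·[m, b]ᵀ = [210, 49]ᵀ.
Determinant 81·5 − 17² = 116.
m = (210·5 − 17·49)/116 = 217/116; b = (81·49 − 17·210)/116 = 399/116.

m = 1.87, b = 3.44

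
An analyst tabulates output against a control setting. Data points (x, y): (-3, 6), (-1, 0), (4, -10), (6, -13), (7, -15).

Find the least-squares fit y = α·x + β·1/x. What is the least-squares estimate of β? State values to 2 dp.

β = 2.05

The normal system MᵀM·[α, β]ᵀ = Mᵀy is [[111, 5]; [5, 8621/7056]]·[α, β]ᵀ = [-241, -185/21]ᵀ.
Determinant 111·(8621/7056) − 5² = 260177/2352.
α = ((-241)·(8621/7056) − 5·(-185/21))/(260177/2352) = -33337/14727; β = (111·(-185/21) − 5·(-241))/(260177/2352) = 10080/4909.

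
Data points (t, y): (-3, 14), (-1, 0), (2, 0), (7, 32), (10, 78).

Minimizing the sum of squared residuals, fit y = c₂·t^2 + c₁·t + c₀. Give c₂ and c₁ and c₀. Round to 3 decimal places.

c₂ = 0.993, c₁ = -2.018, c₀ = -1.517

Entries of MᵀM: Σt^2·t^2 = 12499, Σt^2·t = 1323, Σt^2 = 163, Σt·t = 163, Σt = 15, Σ1 = 5.
Right-hand side: Σt^2·y = 9494, Σt·y = 962, Σy = 124.
So MᵀM·[c₂, c₁, c₀]ᵀ = Mᵀy: [[12499, 1323, 163]; [1323, 163, 15]; [163, 15, 5]]·[c₂, c₁, c₀]ᵀ = [9494, 962, 124]ᵀ.
Inverting the 3×3 Gram matrix, [c₂, c₁, c₀]ᵀ = [47259/47593, -96052/47593, -72181/47593]ᵀ.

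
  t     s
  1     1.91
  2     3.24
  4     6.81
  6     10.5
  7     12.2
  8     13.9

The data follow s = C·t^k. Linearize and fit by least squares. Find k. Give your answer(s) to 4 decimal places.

k = 0.9769

Linearized form: ln s = k·ln t + ln C. From the 6 transformed points,
Σln t = 7.8966, Σ(ln t)² = 13.7233, Σln s = 11.2258, Σln t·ln s = 18.0278.
Equations: 13.7233·k + 7.8966·ln C = 18.0278;  7.8966·k + 6·ln C = 11.2258.
Δ = 13.7233·6 − (7.8966)² = 19.9843; k = (18.0278·6 − 7.8966·11.2258)/19.9843 = 0.97687, ln C = (13.7233·11.2258 − 7.8966·18.0278)/19.9843 = 0.58531.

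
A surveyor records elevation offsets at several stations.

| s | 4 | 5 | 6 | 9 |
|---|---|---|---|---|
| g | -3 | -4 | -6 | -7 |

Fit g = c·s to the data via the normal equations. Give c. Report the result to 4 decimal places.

Compute the Gram sums: Σs·s = 158.
And Σs·g = -131.
AᵀA·[c]ᵀ = Aᵀg becomes [[158]]·[c]ᵀ = [-131]ᵀ.
c = (-131)/158 = -0.829114.

c = -0.8291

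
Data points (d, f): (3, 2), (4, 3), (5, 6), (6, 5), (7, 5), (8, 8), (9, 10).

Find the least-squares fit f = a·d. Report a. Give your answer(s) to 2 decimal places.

a = 0.95

With design matrix M, MᵀM = [[280]] and Mᵀf = [267]ᵀ.
a = 267/280 = 0.953571.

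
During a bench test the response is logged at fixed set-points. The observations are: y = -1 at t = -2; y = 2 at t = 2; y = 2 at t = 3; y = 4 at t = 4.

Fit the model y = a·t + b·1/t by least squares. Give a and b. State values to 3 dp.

Normal-equation sums: Σt·t = 33, Σt·1/t = 4, Σ1/t·1/t = 97/144.
Moment sums: Σt·y = 28, Σ1/t·y = 19/6.
Normal equations: [[33, 4]; [4, 97/144]]·[a, b]ᵀ = [28, 19/6]ᵀ.
Eliminating b: (97/144)·(row 1) − 4·(row 2) gives (299/48)·a = (97/144)·28 − 4·(19/6) = 223/36, so a = 892/897.
Then b = ((19/6) − 4·(892/897))/(97/144) = -360/299.

a = 0.994, b = -1.204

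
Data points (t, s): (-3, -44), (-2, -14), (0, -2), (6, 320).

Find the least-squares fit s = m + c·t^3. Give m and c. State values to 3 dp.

Forming XᵀX = [[4, 181]; [181, 47449]] and Xᵀs = [260, 70420]ᵀ gives XᵀX·[m, c]ᵀ = Xᵀs.
Δ = 4·47449 − 181² = 157035.
m = (260·47449 − 181·70420)/157035 = -81856/31407; c = (4·70420 − 181·260)/157035 = 46924/31407.

m = -2.606, c = 1.494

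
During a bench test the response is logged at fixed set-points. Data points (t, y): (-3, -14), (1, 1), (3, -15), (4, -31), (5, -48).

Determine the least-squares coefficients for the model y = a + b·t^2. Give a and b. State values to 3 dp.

Setting ∂/∂a … = 0 gives: 5·a + 60·b = -107;  60·a + 1044·b = -1956.
(Σ1 = 5, Σt^2 = 60, Σt^2·t^2 = 1044, Σy = -107, Σt^2·y = -1956.)
Δ = 5·1044 − 60² = 1620.
a = ((-107)·1044 − 60·(-1956))/1620 = 157/45; b = (5·(-1956) − 60·(-107))/1620 = -56/27.

a = 3.489, b = -2.074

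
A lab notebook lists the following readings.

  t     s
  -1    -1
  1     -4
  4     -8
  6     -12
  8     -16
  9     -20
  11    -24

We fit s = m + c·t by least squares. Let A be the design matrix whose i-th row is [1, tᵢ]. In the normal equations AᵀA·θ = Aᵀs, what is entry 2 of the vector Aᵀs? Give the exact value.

-679

Entry 2 ↔ basis t, so (Aᵀs)_{2} = Σᵢ (t)·sᵢ = (-1)·(-1) + (1)·(-4) + (4)·(-8) + (6)·(-12) + (8)·(-16) + (9)·(-20) + (11)·(-24) = -679.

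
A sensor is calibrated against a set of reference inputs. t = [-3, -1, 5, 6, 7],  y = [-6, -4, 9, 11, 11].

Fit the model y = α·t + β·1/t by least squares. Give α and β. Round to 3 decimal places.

α = 1.647, β = 2.477

With design matrix A, AᵀA = [[120, 5]; [5, 52889/44100]] and Aᵀy = [210, 2353/210]ᵀ.
det = 120·(52889/44100) − 5² = 87403/735.
α = (210·(52889/44100) − 5·(2353/210))/(87403/735) = 143934/87403; β = (120·(2353/210) − 5·210)/(87403/735) = 216510/87403.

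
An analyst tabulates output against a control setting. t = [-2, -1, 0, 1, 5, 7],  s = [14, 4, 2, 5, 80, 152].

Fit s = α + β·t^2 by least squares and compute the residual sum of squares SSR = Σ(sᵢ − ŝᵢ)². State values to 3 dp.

Entries of XᵀX: Σ1 = 6, Σt^2 = 80, Σt^2·t^2 = 3044.
For Xᵀs: Σs = 257, Σt^2·s = 9513.
So XᵀX·[α, β]ᵀ = Xᵀs: [[6, 80]; [80, 3044]]·[α, β]ᵀ = [257, 9513]ᵀ.
Determinant 6·3044 − 80² = 11864.
α = (257·3044 − 80·9513)/11864 = 5317/2966; β = (6·9513 − 80·257)/11864 = 18259/5932.
Residuals: -311/2966, -5165/5932, 615/2966, 767/5932, 7451/5932, -3661/5932; SSR = 16535/5932.

SSR = 2.787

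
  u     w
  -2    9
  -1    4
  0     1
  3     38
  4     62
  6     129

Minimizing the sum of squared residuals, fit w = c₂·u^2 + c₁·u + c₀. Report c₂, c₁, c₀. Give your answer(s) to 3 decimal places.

Normal-equation sums: Σu^2·u^2 = 1650, Σu^2·u = 298, Σu^2 = 66, Σu·u = 66, Σu = 10, Σ1 = 6.
Right-hand side: Σu^2·w = 6018, Σu·w = 1114, Σw = 243.
Inverting the 3×3 Gram matrix, [c₂, c₁, c₀]ᵀ = [1983/640, 1641/640, 343/160]ᵀ.

c₂ = 3.098, c₁ = 2.564, c₀ = 2.144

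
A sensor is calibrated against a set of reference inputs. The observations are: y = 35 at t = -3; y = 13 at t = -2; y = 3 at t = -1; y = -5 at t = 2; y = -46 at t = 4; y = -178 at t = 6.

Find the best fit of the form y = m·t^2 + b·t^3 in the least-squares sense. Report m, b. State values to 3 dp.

Entries of XᵀX: Σt^2·t^2 = 1666, Σt^2·t^3 = 8556, Σt^3·t^3 = 51610.
Moment sums: Σt^2·y = -6794, Σt^3·y = -42484.
Determinant 1666·51610 − 8556² = 12777124.
m = ((-6794)·51610 − 8556·(-42484))/12777124 = 3213691/3194281; b = (1666·(-42484) − 8556·(-6794))/12777124 = -3162220/3194281.

m = 1.006, b = -0.990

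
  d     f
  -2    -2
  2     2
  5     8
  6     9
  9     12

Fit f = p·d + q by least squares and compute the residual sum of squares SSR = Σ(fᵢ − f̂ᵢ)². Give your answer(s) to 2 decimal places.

Sums needed: Σd·d = 150, Σd = 20, Σ1 = 5.
For Mᵀf: Σd·f = 210, Σf = 29.
Eliminating q: 5·(row 1) − 20·(row 2) gives 350·p = 5·210 − 20·29 = 470, so p = 47/35.
Then q = (29 − 20·(47/35))/5 = 3/7.
Residuals: 9/35, -39/35, 6/7, 18/35, -18/35; SSR = 18/7.

SSR = 2.57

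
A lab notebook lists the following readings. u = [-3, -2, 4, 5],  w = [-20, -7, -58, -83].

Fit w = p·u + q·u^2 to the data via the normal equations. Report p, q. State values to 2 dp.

From the data, Σu·u = 54, Σu·u^2 = 154, Σu^2·u^2 = 978.
Right-hand side: Σu·w = -573, Σu^2·w = -3211.
XᵀX·[p, q]ᵀ = Xᵀw becomes [[54, 154]; [154, 978]]·[p, q]ᵀ = [-573, -3211]ᵀ.
det = 54·978 − 154² = 29096.
p = ((-573)·978 − 154·(-3211))/29096 = -16475/7274; q = (54·(-3211) − 154·(-573))/29096 = -10644/3637.

p = -2.26, q = -2.93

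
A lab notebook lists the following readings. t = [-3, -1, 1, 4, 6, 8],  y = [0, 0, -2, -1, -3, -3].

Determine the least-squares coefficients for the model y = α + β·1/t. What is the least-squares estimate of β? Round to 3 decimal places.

From the data, Σ1 = 6, Σ1/t = 5/24, Σ1/t·1/t = 1277/576.
Right-hand side: Σy = -9, Σ1/t·y = -25/8.
MᵀM·[α, β]ᵀ = Mᵀy becomes [[6, 5/24]; [5/24, 1277/576]]·[α, β]ᵀ = [-9, -25/8]ᵀ.
det = 6·(1277/576) − (5/24)² = 7637/576.
α = ((-9)·(1277/576) − (5/24)·(-25/8))/(7637/576) = -11118/7637; β = (6·(-25/8) − (5/24)·(-9))/(7637/576) = -9720/7637.

β = -1.273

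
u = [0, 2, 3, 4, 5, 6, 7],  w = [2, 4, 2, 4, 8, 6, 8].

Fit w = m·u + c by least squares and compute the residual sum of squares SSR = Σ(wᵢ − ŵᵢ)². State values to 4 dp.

Entries of AᵀA: Σu·u = 139, Σu = 27, Σ1 = 7.
For Aᵀw: Σu·w = 162, Σw = 34.
AᵀA·[m, c]ᵀ = Aᵀw becomes [[139, 27]; [27, 7]]·[m, c]ᵀ = [162, 34]ᵀ.
Eliminating c: 7·(row 1) − 27·(row 2) gives 244·m = 7·162 − 27·34 = 216, so m = 54/61.
Then c = (34 − 27·(54/61))/7 = 88/61.
Residuals: 34/61, 48/61, -128/61, -60/61, 130/61, -46/61, 22/61; SSR = 704/61.

SSR = 11.5410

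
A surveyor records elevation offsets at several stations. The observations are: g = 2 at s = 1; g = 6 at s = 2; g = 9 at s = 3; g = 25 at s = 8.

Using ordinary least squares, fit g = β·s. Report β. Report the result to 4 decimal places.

β = 3.0897

From the data, Σs·s = 78.
And Σs·g = 241.
Normal equations: [[78]]·[β]ᵀ = [241]ᵀ.
Hence β = 241 / 78 ≈ 3.08974.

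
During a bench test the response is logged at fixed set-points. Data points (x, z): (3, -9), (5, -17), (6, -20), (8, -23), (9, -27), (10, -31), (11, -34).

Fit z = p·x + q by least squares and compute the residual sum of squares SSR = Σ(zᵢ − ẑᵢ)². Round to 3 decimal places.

With design matrix M, MᵀM = [[436, 52]; [52, 7]] and Mᵀz = [-1343, -161]ᵀ.
Determinant 436·7 − 52² = 348.
p = ((-1343)·7 − 52·(-161))/348 = -343/116; q = (436·(-161) − 52·(-1343))/348 = -30/29.
Residuals: 105/116, -137/116, -71/58, 49/29, 75/116, -23/58, -51/116; SSR = 851/116.

SSR = 7.336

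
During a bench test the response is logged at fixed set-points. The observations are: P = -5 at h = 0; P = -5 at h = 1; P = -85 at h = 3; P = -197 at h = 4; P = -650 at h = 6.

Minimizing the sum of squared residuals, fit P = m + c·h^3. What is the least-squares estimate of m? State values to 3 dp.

m = -4.068

From the data, Σ1 = 5, Σh^3 = 308, Σh^3·h^3 = 51482.
For AᵀP: ΣP = -942, Σh^3·P = -155308.
AᵀA·[m, c]ᵀ = AᵀP becomes [[5, 308]; [308, 51482]]·[m, c]ᵀ = [-942, -155308]ᵀ.
det = 5·51482 − 308² = 162546.
m = ((-942)·51482 − 308·(-155308))/162546 = -330590/81273; c = (5·(-155308) − 308·(-942))/162546 = -243202/81273.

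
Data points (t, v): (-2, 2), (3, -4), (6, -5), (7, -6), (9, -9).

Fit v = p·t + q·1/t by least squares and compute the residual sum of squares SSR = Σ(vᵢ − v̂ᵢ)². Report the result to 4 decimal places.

SSR = 2.1155

Normal-equation sums: Σt·t = 179, Σt·1/t = 5, Σ1/t·1/t = 3347/7938.
And Σt·v = -169, Σ1/t·v = -211/42.
So AᵀA·[p, q]ᵀ = Aᵀv: [[179, 5]; [5, 3347/7938]]·[p, q]ᵀ = [-169, -211/42]ᵀ.
Determinant 179·(3347/7938) − 5² = 400663/7938.
p = ((-169)·(3347/7938) − 5·(-211/42))/(400663/7938) = -366248/400663; q = (179·(-211/42) − 5·(-169))/(400663/7938) = -430731/400663.
Residuals: -293071/801326, -360331/400663, 531923/801326, 221291/400663, -261876/400663; SSR = 1695167/801326.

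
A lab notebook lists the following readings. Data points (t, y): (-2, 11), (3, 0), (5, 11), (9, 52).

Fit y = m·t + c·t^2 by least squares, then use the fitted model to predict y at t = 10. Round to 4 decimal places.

ŷ = 68.0434

Sums needed: Σt·t = 119, Σt·t^2 = 873, Σt^2·t^2 = 7283.
Moment sums: Σt·y = 501, Σt^2·y = 4531.
Normal equations: [[119, 873]; [873, 7283]]·[m, c]ᵀ = [501, 4531]ᵀ.
Δ = 119·7283 − 873² = 104548.
m = (501·7283 − 873·4531)/104548 = -76695/26137; c = (119·4531 − 873·501)/104548 = 25454/26137.
At t = 10: ŷ = (-76695/26137)·(10) + (25454/26137)·(100) = 1778450/26137.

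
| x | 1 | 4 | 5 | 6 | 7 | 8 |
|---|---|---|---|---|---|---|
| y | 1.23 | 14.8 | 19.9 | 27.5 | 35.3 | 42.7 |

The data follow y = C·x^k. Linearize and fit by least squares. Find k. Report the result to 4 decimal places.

Linearized form: ln y = k·ln x + ln C. From the 6 transformed points,
XᵀX = [[15.8331, 8.8128]; [8.8128, 6]], rhs = [29.2288, 16.5246]ᵀ  (here Σln x = 8.8128, Σ(ln x)² = 15.8331, Σln y = 16.5246, Σln x·ln y = 29.2288).
Slope k = (n·Σln x·ln y − Σln x·Σln y)/(n·Σ(ln x)² − (Σln x)²) = (6·29.2288 − 8.8128·16.5246)/17.3327 = 1.71605; ln C = (Σln y − k·Σln x)/n = 0.23356.

k = 1.7160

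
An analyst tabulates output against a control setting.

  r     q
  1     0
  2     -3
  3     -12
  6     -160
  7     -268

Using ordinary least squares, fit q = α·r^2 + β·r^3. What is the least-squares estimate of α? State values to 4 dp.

Sums needed: Σr^2·r^2 = 3795, Σr^2·r^3 = 24859, Σr^3·r^3 = 165099.
Moment sums: Σr^2·q = -19012, Σr^3·q = -126832.
AᵀA·[α, β]ᵀ = Aᵀq becomes [[3795, 24859]; [24859, 165099]]·[α, β]ᵀ = [-19012, -126832]ᵀ.
Eliminating β: 165099·(row 1) − 24859·(row 2) gives 8580824·α = 165099·(-19012) − 24859·(-126832) = 14054500, so α = 3513625/2145206.
Then β = ((-126832) − 24859·(3513625/2145206))/165099 = -2177033/2145206.

α = 1.6379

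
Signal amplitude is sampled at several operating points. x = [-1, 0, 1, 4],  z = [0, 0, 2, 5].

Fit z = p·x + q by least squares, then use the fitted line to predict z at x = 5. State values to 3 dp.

From the data, Σx·x = 18, Σx = 4, Σ1 = 4.
For Aᵀz: Σx·z = 22, Σz = 7.
So AᵀA·[p, q]ᵀ = Aᵀz: [[18, 4]; [4, 4]]·[p, q]ᵀ = [22, 7]ᵀ.
det = 18·4 − 4² = 56.
p = (22·4 − 4·7)/56 = 15/14; q = (18·7 − 4·22)/56 = 19/28.
At x = 5: ẑ = (15/14)·(5) + (19/28)·(1) = 169/28.

ẑ = 6.036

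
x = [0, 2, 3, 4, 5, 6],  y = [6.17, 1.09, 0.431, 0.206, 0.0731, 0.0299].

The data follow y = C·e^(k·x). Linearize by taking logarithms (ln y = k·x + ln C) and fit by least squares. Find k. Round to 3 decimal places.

With ln yᵢ as the transformed response and xᵢ as the regressor:
XᵀX = [[90.0000, 20.0000]; [20.0000, 6]], rhs = [-42.8111, -6.6415]ᵀ  (here Σx = 20.0000, Σ(x)² = 90.0000, Σln y = -6.6415, Σx·ln y = -42.8111).
Slope k = (n·Σx·ln y − Σx·Σln y)/(n·Σ(x)² − (Σx)²) = (6·-42.8111 − 20.0000·-6.6415)/140.0000 = -0.88598; ln C = (Σln y − k·Σx)/n = 1.84636.

k = -0.886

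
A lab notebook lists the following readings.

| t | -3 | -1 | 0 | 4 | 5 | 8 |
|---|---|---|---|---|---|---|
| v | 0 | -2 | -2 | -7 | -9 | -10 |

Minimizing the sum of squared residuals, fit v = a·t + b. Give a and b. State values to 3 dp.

a = -0.990, b = -2.854

The normal equations are: 115·a + 13·b = -151;  13·a + 6·b = -30.
Eliminating b: 6·(row 1) − 13·(row 2) gives 521·a = 6·(-151) − 13·(-30) = -516, so a = -516/521.
Then b = ((-30) − 13·(-516/521))/6 = -1487/521.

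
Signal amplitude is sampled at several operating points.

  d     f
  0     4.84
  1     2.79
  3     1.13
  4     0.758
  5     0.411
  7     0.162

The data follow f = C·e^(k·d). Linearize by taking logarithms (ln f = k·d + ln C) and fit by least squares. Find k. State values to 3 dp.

k = -0.481

Let Y = ln f. Fitting Y = k·d + ln C by least squares:
Sums: Σd = 20.0000, Σ(d)² = 100.0000, Σln f = -0.2612, Σd·ln f = -16.9025.
Normal system: [[100.0000, 20.0000]; [20.0000, 6]]·[k, ln C]ᵀ = [-16.9025, -0.2612]ᵀ.
Slope k = (n·Σd·ln f − Σd·Σln f)/(n·Σ(d)² − (Σd)²) = (6·-16.9025 − 20.0000·-0.2612)/200.0000 = -0.48095; ln C = (Σln f − k·Σd)/n = 1.55964.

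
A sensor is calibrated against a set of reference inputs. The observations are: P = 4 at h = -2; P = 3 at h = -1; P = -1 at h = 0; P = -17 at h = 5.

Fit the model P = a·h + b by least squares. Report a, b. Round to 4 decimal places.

Normal-equation sums: Σh·h = 30, Σh = 2, Σ1 = 4.
Right-hand side: Σh·P = -96, ΣP = -11.
So AᵀA·[a, b]ᵀ = AᵀP: [[30, 2]; [2, 4]]·[a, b]ᵀ = [-96, -11]ᵀ.
det = 30·4 − 2² = 116.
a = ((-96)·4 − 2·(-11))/116 = -181/58; b = (30·(-11) − 2·(-96))/116 = -69/58.

a = -3.1207, b = -1.1897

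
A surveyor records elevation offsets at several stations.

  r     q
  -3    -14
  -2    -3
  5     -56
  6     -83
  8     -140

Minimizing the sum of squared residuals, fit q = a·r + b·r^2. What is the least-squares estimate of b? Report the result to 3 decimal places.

b = -1.992

Entries of AᵀA: Σr·r = 138, Σr·r^2 = 818, Σr^2·r^2 = 6114.
Right-hand side: Σr·q = -1850, Σr^2·q = -13486.
So AᵀA·[a, b]ᵀ = Aᵀq: [[138, 818]; [818, 6114]]·[a, b]ᵀ = [-1850, -13486]ᵀ.
Eliminating b: 6114·(row 1) − 818·(row 2) gives 174608·a = 6114·(-1850) − 818·(-13486) = -279352, so a = -34919/21826.
Then b = ((-13486) − 818·(-34919/21826))/6114 = -43471/21826.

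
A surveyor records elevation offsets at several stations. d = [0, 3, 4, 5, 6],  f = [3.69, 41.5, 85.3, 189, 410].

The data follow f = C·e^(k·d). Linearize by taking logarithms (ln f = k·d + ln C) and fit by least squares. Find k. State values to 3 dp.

k = 0.784

Linearized form: ln f = k·d + ln C. From the 5 transformed points,
AᵀA = [[86.0000, 18.0000]; [18.0000, 5]], rhs = [91.2675, 20.7354]ᵀ  (here Σd = 18.0000, Σ(d)² = 86.0000, Σln f = 20.7354, Σd·ln f = 91.2675).
Solving (det = 106.0000): k = 0.78396, ln C = 1.32481.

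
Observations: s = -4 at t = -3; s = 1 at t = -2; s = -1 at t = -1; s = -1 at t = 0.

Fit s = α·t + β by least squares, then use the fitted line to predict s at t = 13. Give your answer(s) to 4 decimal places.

ŝ = 8.9000

Sums needed: Σt·t = 14, Σt = -6, Σ1 = 4.
For Xᵀs: Σt·s = 11, Σs = -5.
Determinant 14·4 − (-6)² = 20.
α = (11·4 − (-6)·(-5))/20 = 7/10; β = (14·(-5) − (-6)·11)/20 = -1/5.
At t = 13: ŝ = (7/10)·(13) + (-1/5)·(1) = 89/10.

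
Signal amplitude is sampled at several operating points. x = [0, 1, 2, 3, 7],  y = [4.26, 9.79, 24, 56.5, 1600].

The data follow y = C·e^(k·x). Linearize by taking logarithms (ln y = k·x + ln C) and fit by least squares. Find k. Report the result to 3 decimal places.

Linearized form: ln y = k·x + ln C. From the 5 transformed points,
Σx = 13.0000, Σ(x)² = 63.0000, Σln y = 18.3207, Σx·ln y = 72.3845.
Normal system: [[63.0000, 13.0000]; [13.0000, 5]]·[k, ln C]ᵀ = [72.3845, 18.3207]ᵀ.
Δ = 63.0000·5 − (13.0000)² = 146.0000; k = (72.3845·5 − 13.0000·18.3207)/146.0000 = 0.84763, ln C = (63.0000·18.3207 − 13.0000·72.3845)/146.0000 = 1.46031.

k = 0.848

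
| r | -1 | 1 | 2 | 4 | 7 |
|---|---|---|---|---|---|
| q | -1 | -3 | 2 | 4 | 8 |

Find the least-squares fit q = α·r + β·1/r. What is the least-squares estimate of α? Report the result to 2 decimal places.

α = 1.19

Compute the Gram sums: Σr·r = 71, Σr·1/r = 5, Σ1/r·1/r = 1829/784.
Moment sums: Σr·q = 74, Σ1/r·q = 8/7.
det = 71·(1829/784) − 5² = 110259/784.
α = (74·(1829/784) − 5·(8/7))/(110259/784) = 43622/36753; β = (71·(8/7) − 5·74)/(110259/784) = -75488/36753.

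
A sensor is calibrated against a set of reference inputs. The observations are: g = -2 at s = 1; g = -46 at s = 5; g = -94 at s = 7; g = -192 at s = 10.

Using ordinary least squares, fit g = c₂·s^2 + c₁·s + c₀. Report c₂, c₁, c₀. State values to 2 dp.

c₂ = -1.98, c₁ = 0.65, c₀ = -0.52

Forming MᵀM = [[13027, 1469, 175]; [1469, 175, 23]; [175, 23, 4]] and Mᵀg = [-24958, -2810, -334]ᵀ gives MᵀM·[c₂, c₁, c₀]ᵀ = Mᵀg.
Inverting the 3×3 Gram matrix, [c₂, c₁, c₀]ᵀ = [-1703/859, 561/859, -446/859]ᵀ.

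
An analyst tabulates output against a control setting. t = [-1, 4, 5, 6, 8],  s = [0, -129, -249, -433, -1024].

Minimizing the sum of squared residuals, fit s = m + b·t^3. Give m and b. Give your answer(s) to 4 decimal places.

m = -1.0521, b = -1.9975

Entries of MᵀM: Σ1 = 5, Σt^3 = 916, Σt^3·t^3 = 328522.
And Σs = -1835, Σt^3·s = -657197.
MᵀM·[m, b]ᵀ = Mᵀs becomes [[5, 916]; [916, 328522]]·[m, b]ᵀ = [-1835, -657197]ᵀ.
Eliminating b: 328522·(row 1) − 916·(row 2) gives 803554·m = 328522·(-1835) − 916·(-657197) = -845418, so m = -422709/401777.
Then b = ((-657197) − 916·(-422709/401777))/328522 = -1605125/803554.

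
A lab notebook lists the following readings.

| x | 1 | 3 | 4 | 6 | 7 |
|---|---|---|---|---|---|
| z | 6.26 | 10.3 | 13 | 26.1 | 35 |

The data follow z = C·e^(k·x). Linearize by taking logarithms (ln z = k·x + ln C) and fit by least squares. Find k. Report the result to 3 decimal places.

Let Y = ln z. Fitting Y = k·x + ln C by least squares:
Σx = 21.0000, Σ(x)² = 111.0000, Σln z = 13.5486, Σx·ln z = 63.5495.
Normal system: [[111.0000, 21.0000]; [21.0000, 5]]·[k, ln C]ᵀ = [63.5495, 13.5486]ᵀ.
Solving (det = 114.0000): k = 0.29147, ln C = 1.48554.

k = 0.291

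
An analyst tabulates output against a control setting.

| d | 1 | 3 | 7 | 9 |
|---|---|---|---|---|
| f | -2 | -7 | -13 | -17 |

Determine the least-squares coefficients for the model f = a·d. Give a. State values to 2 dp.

Forming XᵀX = [[140]] and Xᵀf = [-267]ᵀ gives XᵀX·[a]ᵀ = Xᵀf.
a = (-267)/140 = -1.90714.

a = -1.91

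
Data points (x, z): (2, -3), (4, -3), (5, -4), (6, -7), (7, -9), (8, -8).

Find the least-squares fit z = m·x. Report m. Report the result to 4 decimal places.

Entries of AᵀA: Σx·x = 194.
Moment sums: Σx·z = -207.
m = (-207)/194 = -1.06701.

m = -1.0670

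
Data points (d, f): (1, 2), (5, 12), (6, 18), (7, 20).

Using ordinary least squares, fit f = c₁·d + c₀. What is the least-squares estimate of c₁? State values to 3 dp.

c₁ = 3.036

The normal equations are: 111·c₁ + 19·c₀ = 310;  19·c₁ + 4·c₀ = 52.
(Σd·d = 111, Σd = 19, Σ1 = 4, Σd·f = 310, Σf = 52.)
Eliminating c₀: 4·(row 1) − 19·(row 2) gives 83·c₁ = 4·310 − 19·52 = 252, so c₁ = 252/83.
Then c₀ = (52 − 19·(252/83))/4 = -118/83.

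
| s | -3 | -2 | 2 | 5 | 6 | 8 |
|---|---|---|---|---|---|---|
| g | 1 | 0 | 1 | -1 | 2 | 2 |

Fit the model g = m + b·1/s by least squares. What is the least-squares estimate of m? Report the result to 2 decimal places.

m = 0.82

With design matrix A, AᵀA = [[6, 19/120]; [19/120, 10001/14400]] and Aᵀg = [5, 11/20]ᵀ.
Eliminating b: (10001/14400)·(row 1) − (19/120)·(row 2) gives (11929/2880)·m = (10001/14400)·5 − (19/120)·(11/20) = 48751/14400, so m = 48751/59645.
Then b = ((11/20) − (19/120)·(48751/59645))/(10001/14400) = 7224/11929.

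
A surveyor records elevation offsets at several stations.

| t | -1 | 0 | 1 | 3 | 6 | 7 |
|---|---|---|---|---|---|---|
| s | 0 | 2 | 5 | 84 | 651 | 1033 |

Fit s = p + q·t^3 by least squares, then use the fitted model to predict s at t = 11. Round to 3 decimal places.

ŝ = 4000.863

Compute the Gram sums: Σ1 = 6, Σt^3 = 586, Σt^3·t^3 = 165036.
And Σs = 1775, Σt^3·s = 497208.
Normal equations: [[6, 586]; [586, 165036]]·[p, q]ᵀ = [1775, 497208]ᵀ.
Eliminating q: 165036·(row 1) − 586·(row 2) gives 646820·p = 165036·1775 − 586·497208 = 1575012, so p = 393753/161705.
Then q = (497208 − 586·(393753/161705))/165036 = 971549/323410.
At t = 11: ŝ = (393753/161705)·(1) + (971549/323410)·(1331) = 258783845/64682.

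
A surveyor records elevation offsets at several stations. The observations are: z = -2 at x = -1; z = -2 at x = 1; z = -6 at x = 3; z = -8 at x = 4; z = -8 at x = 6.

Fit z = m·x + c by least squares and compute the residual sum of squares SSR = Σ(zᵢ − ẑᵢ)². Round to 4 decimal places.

Entries of AᵀA: Σx·x = 63, Σx = 13, Σ1 = 5.
Right-hand side: Σx·z = -98, Σz = -26.
Eliminating c: 5·(row 1) − 13·(row 2) gives 146·m = 5·(-98) − 13·(-26) = -152, so m = -76/73.
Then c = ((-26) − 13·(-76/73))/5 = -182/73.
Residuals: -40/73, 112/73, -28/73, -98/73, 54/73; SSR = 376/73.

SSR = 5.1507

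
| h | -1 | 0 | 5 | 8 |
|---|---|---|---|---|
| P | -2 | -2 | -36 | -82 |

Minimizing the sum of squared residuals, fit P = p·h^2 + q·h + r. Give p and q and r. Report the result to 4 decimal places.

p = -1.0770, q = -1.3667, r = -2.1664

The normal system XᵀX·[p, q, r]ᵀ = XᵀP is [[4722, 636, 90]; [636, 90, 12]; [90, 12, 4]]·[p, q, r]ᵀ = [-6150, -834, -122]ᵀ.
Row-reducing yields p = -699/649, q = -887/649, r = -1406/649.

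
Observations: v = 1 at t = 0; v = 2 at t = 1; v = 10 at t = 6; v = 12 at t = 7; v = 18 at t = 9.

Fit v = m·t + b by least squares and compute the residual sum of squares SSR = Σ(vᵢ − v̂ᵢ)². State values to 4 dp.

SSR = 4.7680

MᵀM·[m, b]ᵀ = Mᵀv reads: 167·m + 23·b = 308;  23·m + 5·b = 43.
Eliminating b: 5·(row 1) − 23·(row 2) gives 306·m = 5·308 − 23·43 = 551, so m = 551/306.
Then b = (43 − 23·(551/306))/5 = 97/306.
Residuals: 209/306, -2/17, -343/306, -47/51, 226/153; SSR = 1459/306.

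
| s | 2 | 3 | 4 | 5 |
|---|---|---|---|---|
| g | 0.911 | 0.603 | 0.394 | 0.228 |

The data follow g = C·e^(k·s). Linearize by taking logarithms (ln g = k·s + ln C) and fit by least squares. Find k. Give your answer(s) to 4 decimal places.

k = -0.4581

Linearized form: ln g = k·s + ln C. From the 4 transformed points,
Sums: Σs = 14.0000, Σ(s)² = 54.0000, Σln g = -3.0089, Σs·ln g = -12.8216.
Normal system: [[54.0000, 14.0000]; [14.0000, 4]]·[k, ln C]ᵀ = [-12.8216, -3.0089]ᵀ.
Δ = 54.0000·4 − (14.0000)² = 20.0000; k = (-12.8216·4 − 14.0000·-3.0089)/20.0000 = -0.45812, ln C = (54.0000·-3.0089 − 14.0000·-12.8216)/20.0000 = 0.85119.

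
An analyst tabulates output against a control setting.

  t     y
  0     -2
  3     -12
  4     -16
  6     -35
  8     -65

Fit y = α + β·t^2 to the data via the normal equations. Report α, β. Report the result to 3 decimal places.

Normal-equation sums: Σ1 = 5, Σt^2 = 125, Σt^2·t^2 = 5729.
For Aᵀy: Σy = -130, Σt^2·y = -5784.
So AᵀA·[α, β]ᵀ = Aᵀy: [[5, 125]; [125, 5729]]·[α, β]ᵀ = [-130, -5784]ᵀ.
Eliminating β: 5729·(row 1) − 125·(row 2) gives 13020·α = 5729·(-130) − 125·(-5784) = -21770, so α = -311/186.
Then β = ((-5784) − 125·(-311/186))/5729 = -181/186.

α = -1.672, β = -0.973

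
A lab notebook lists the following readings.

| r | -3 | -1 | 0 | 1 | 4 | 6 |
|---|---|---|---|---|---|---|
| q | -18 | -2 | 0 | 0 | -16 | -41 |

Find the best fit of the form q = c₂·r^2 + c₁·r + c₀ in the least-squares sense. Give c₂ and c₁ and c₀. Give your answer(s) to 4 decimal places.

Normal-equation sums: Σr^2·r^2 = 1635, Σr^2·r = 253, Σr^2 = 63, Σr·r = 63, Σr = 7, Σ1 = 6.
Moment sums: Σr^2·q = -1896, Σr·q = -254, Σq = -77.
Solving the 3×3 system (Gaussian elimination) gives c₂ = -9049/6348, c₁ = 3539/2116, c₀ = 581/3174.

c₂ = -1.4255, c₁ = 1.6725, c₀ = 0.1830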